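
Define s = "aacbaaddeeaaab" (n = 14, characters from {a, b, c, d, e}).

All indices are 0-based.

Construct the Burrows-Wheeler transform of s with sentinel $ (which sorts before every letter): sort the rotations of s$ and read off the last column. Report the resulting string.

rank  rotation         last
    0  $aacbaaddeeaaab  b
    1  aaab$aacbaaddee  e
    2  aab$aacbaaddeea  a
    3  aacbaaddeeaaab$  $
    4  aaddeeaaab$aacb  b
    5  ab$aacbaaddeeaa  a
    6  acbaaddeeaaab$a  a
    7  addeeaaab$aacba  a
    8  b$aacbaaddeeaaa  a
    9  baaddeeaaab$aac  c
   10  cbaaddeeaaab$aa  a
   11  ddeeaaab$aacbaa  a
   12  deeaaab$aacbaad  d
   13  eaaab$aacbaadde  e
   14  eeaaab$aacbaadd  d

bea$baaaacaaded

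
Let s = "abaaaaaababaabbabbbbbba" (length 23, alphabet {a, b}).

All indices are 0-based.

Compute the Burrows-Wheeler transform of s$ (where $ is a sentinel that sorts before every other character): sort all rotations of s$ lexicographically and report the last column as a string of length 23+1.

rank  rotation                  last
    0  $abaaaaaababaabbabbbbbba  a
    1  a$abaaaaaababaabbabbbbbb  b
    2  aaaaaababaabbabbbbbba$ab  b
    3  aaaaababaabbabbbbbba$aba  a
    4  aaaababaabbabbbbbba$abaa  a
    5  aaababaabbabbbbbba$abaaa  a
    6  aababaabbabbbbbba$abaaaa  a
    7  aabbabbbbbba$abaaaaaabab  b
    8  abaaaaaababaabbabbbbbba$  $
    9  abaabbabbbbbba$abaaaaaab  b
   10  ababaabbabbbbbba$abaaaaa  a
   11  abbabbbbbba$abaaaaaababa  a
   12  abbbbbba$abaaaaaababaabb  b
   13  ba$abaaaaaababaabbabbbbb  b
   14  baaaaaababaabbabbbbbba$a  a
   15  baabbabbbbbba$abaaaaaaba  a
   16  babaabbabbbbbba$abaaaaaa  a
   17  babbbbbba$abaaaaaababaab  b
   18  bba$abaaaaaababaabbabbbb  b
   19  bbabbbbbba$abaaaaaababaa  a
   20  bbba$abaaaaaababaabbabbb  b
   21  bbbba$abaaaaaababaabbabb  b
   22  bbbbba$abaaaaaababaabbab  b
   23  bbbbbba$abaaaaaababaabba  a

abbaaaab$baabbaaabbabbba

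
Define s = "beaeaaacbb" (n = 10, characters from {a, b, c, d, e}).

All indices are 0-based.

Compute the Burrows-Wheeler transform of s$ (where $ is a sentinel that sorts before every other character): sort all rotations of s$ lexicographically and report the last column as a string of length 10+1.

rank  rotation     last
    0  $beaeaaacbb  b
    1  aaacbb$beae  e
    2  aacbb$beaea  a
    3  acbb$beaeaa  a
    4  aeaaacbb$be  e
    5  b$beaeaaacb  b
    6  bb$beaeaaac  c
    7  beaeaaacbb$  $
    8  cbb$beaeaaa  a
    9  eaaacbb$bea  a
   10  eaeaaacbb$b  b

beaaebc$aab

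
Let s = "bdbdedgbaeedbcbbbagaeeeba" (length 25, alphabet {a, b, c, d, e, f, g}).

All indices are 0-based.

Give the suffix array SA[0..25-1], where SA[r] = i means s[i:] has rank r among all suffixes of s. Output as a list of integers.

rank | idx | suffix
   0 |  24 | a
   1 |   8 | aeedbcbbbagaeeeba
   2 |  19 | aeeeba
   3 |  17 | agaeeeba
   4 |  23 | ba
   5 |   7 | baeedbcbbbagaeeeba
   6 |  16 | bagaeeeba
   7 |  15 | bbagaeeeba
   8 |  14 | bbbagaeeeba
   9 |  12 | bcbbbagaeeeba
  10 |   0 | bdbdedgbaeedbcbbbagaeeeba
  11 |   2 | bdedgbaeedbcbbbagaeeeba
  12 |  13 | cbbbagaeeeba
  13 |  11 | dbcbbbagaeeeba
  14 |   1 | dbdedgbaeedbcbbbagaeeeba
  15 |   3 | dedgbaeedbcbbbagaeeeba
  16 |   5 | dgbaeedbcbbbagaeeeba
  17 |  22 | eba
  18 |  10 | edbcbbbagaeeeba
  19 |   4 | edgbaeedbcbbbagaeeeba
  20 |  21 | eeba
  21 |   9 | eedbcbbbagaeeeba
  22 |  20 | eeeba
  23 |  18 | gaeeeba
  24 |   6 | gbaeedbcbbbagaeeeba

[24, 8, 19, 17, 23, 7, 16, 15, 14, 12, 0, 2, 13, 11, 1, 3, 5, 22, 10, 4, 21, 9, 20, 18, 6]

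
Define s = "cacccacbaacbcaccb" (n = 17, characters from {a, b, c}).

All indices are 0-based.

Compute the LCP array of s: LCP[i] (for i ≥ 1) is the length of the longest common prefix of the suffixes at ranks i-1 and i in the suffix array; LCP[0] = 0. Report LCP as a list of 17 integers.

rank | idx | suffix
   0 |   8 | aacbcaccb
   1 |   5 | acbaacbcaccb
   2 |   9 | acbcaccb
   3 |  13 | accb
   4 |   1 | acccacbaacbcaccb
   5 |  16 | b
   6 |   7 | baacbcaccb
   7 |  11 | bcaccb
   8 |   4 | cacbaacbcaccb
   9 |  12 | caccb
  10 |   0 | cacccacbaacbcaccb
  11 |  15 | cb
  12 |   6 | cbaacbcaccb
  13 |  10 | cbcaccb
  14 |   3 | ccacbaacbcaccb
  15 |  14 | ccb
  16 |   2 | cccacbaacbcaccb

SA = [8, 5, 9, 13, 1, 16, 7, 11, 4, 12, 0, 15, 6, 10, 3, 14, 2]
i: (SA[i-1],SA[i]) lcp shared
  1: (8,5) 1 'a'
  2: (5,9) 3 'acb'
  3: (9,13) 2 'ac'
  4: (13,1) 3 'acc'
  5: (1,16) 0 ''
  6: (16,7) 1 'b'
  7: (7,11) 1 'b'
  8: (11,4) 0 ''
  9: (4,12) 3 'cac'
  10: (12,0) 4 'cacc'
  11: (0,15) 1 'c'
  12: (15,6) 2 'cb'
  13: (6,10) 2 'cb'
  14: (10,3) 1 'c'
  15: (3,14) 2 'cc'
  16: (14,2) 2 'cc'

[0, 1, 3, 2, 3, 0, 1, 1, 0, 3, 4, 1, 2, 2, 1, 2, 2]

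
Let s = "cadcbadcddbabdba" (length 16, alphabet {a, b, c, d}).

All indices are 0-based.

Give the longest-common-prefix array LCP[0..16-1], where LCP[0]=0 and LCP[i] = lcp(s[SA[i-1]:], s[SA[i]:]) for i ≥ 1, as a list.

[0, 1, 1, 3, 0, 2, 2, 1, 0, 1, 1, 0, 3, 1, 2, 1]

rank | idx | suffix
   0 |  15 | a
   1 |  11 | abdba
   2 |   1 | adcbadcddbabdba
   3 |   5 | adcddbabdba
   4 |  14 | ba
   5 |  10 | babdba
   6 |   4 | badcddbabdba
   7 |  12 | bdba
   8 |   0 | cadcbadcddbabdba
   9 |   3 | cbadcddbabdba
  10 |   7 | cddbabdba
  11 |  13 | dba
  12 |   9 | dbabdba
  13 |   2 | dcbadcddbabdba
  14 |   6 | dcddbabdba
  15 |   8 | ddbabdba

SA = [15, 11, 1, 5, 14, 10, 4, 12, 0, 3, 7, 13, 9, 2, 6, 8]
i: (SA[i-1],SA[i]) lcp shared
  1: (15,11) 1 'a'
  2: (11,1) 1 'a'
  3: (1,5) 3 'adc'
  4: (5,14) 0 ''
  5: (14,10) 2 'ba'
  6: (10,4) 2 'ba'
  7: (4,12) 1 'b'
  8: (12,0) 0 ''
  9: (0,3) 1 'c'
  10: (3,7) 1 'c'
  11: (7,13) 0 ''
  12: (13,9) 3 'dba'
  13: (9,2) 1 'd'
  14: (2,6) 2 'dc'
  15: (6,8) 1 'd'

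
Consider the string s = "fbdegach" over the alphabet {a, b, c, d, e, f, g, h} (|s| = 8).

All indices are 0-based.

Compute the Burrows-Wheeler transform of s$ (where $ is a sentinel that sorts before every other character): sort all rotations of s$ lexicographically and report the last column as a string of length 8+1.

rank  rotation   last
    0  $fbdegach  h
    1  ach$fbdeg  g
    2  bdegach$f  f
    3  ch$fbdega  a
    4  degach$fb  b
    5  egach$fbd  d
    6  fbdegach$  $
    7  gach$fbde  e
    8  h$fbdegac  c

hgfabd$ec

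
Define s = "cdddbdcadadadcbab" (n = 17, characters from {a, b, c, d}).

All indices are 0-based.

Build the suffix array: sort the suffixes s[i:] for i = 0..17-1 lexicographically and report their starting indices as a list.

[15, 7, 9, 11, 16, 14, 4, 6, 13, 0, 8, 10, 3, 5, 12, 2, 1]

rank | idx | suffix
   0 |  15 | ab
   1 |   7 | adadadcbab
   2 |   9 | adadcbab
   3 |  11 | adcbab
   4 |  16 | b
   5 |  14 | bab
   6 |   4 | bdcadadadcbab
   7 |   6 | cadadadcbab
   8 |  13 | cbab
   9 |   0 | cdddbdcadadadcbab
  10 |   8 | dadadcbab
  11 |  10 | dadcbab
  12 |   3 | dbdcadadadcbab
  13 |   5 | dcadadadcbab
  14 |  12 | dcbab
  15 |   2 | ddbdcadadadcbab
  16 |   1 | dddbdcadadadcbab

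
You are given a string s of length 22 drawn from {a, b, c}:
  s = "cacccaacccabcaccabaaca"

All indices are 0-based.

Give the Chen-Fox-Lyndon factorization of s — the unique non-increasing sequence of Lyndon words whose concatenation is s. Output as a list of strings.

["c", "accc", "aacccabcaccab", "aac", "a"]

emit factor 1: 'c' (i=0, period=1)
emit factor 2: 'accc' (i=1, period=4)
emit factor 3: 'aacccabcaccab' (i=5, period=13)
emit factor 4: 'aac' (i=18, period=3)
emit factor 5: 'a' (i=21, period=1)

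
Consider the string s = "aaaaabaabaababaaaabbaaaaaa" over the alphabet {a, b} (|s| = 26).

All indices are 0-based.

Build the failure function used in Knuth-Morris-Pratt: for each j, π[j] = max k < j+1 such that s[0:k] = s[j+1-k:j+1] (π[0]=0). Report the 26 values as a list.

[0, 1, 2, 3, 4, 0, 1, 2, 0, 1, 2, 0, 1, 0, 1, 2, 3, 4, 0, 0, 1, 2, 3, 4, 5, 5]

π[0] = 0
j=1 s[j]='a': π[1]=1 (border 'a')
j=2 s[j]='a': π[2]=2 (border 'aa')
j=3 s[j]='a': π[3]=3 (border 'aaa')
j=4 s[j]='a': π[4]=4 (border 'aaaa')
j=5 s[j]='b': k: 4→3→2→1→0; π[5]=0 (border '')
j=6 s[j]='a': π[6]=1 (border 'a')
j=7 s[j]='a': π[7]=2 (border 'aa')
j=8 s[j]='b': k: 2→1→0; π[8]=0 (border '')
j=9 s[j]='a': π[9]=1 (border 'a')
j=10 s[j]='a': π[10]=2 (border 'aa')
j=11 s[j]='b': k: 2→1→0; π[11]=0 (border '')
j=12 s[j]='a': π[12]=1 (border 'a')
j=13 s[j]='b': k: 1→0; π[13]=0 (border '')
j=14 s[j]='a': π[14]=1 (border 'a')
j=15 s[j]='a': π[15]=2 (border 'aa')
j=16 s[j]='a': π[16]=3 (border 'aaa')
j=17 s[j]='a': π[17]=4 (border 'aaaa')
j=18 s[j]='b': k: 4→3→2→1→0; π[18]=0 (border '')
j=19 s[j]='b': π[19]=0 (border '')
j=20 s[j]='a': π[20]=1 (border 'a')
j=21 s[j]='a': π[21]=2 (border 'aa')
j=22 s[j]='a': π[22]=3 (border 'aaa')
j=23 s[j]='a': π[23]=4 (border 'aaaa')
j=24 s[j]='a': π[24]=5 (border 'aaaaa')
j=25 s[j]='a': k: 5→4; π[25]=5 (border 'aaaaa')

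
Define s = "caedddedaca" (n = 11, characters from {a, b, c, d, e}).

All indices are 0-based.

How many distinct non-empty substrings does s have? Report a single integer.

56

rank | idx | suffix
   0 |  10 | a
   1 |   8 | aca
   2 |   1 | aedddedaca
   3 |   9 | ca
   4 |   0 | caedddedaca
   5 |   7 | daca
   6 |   3 | dddedaca
   7 |   4 | ddedaca
   8 |   5 | dedaca
   9 |   6 | edaca
  10 |   2 | edddedaca

SA = [10, 8, 1, 9, 0, 7, 3, 4, 5, 6, 2]
[i] adj suffixes → lcp
  [1] 10/8 → 1 ('a')
  [2] 8/1 → 1 ('a')
  [3] 1/9 → 0 ('')
  [4] 9/0 → 2 ('ca')
  [5] 0/7 → 0 ('')
  [6] 7/3 → 1 ('d')
  [7] 3/4 → 2 ('dd')
  [8] 4/5 → 1 ('d')
  [9] 5/6 → 0 ('')
  [10] 6/2 → 2 ('ed')

n(n+1)/2 = 11·12/2 = 66
Σ LCP = 0 + 1 + 1 + 0 + 2 + 0 + 1 + 2 + 1 + 0 + 2 = 10
distinct = 66 − 10 = 56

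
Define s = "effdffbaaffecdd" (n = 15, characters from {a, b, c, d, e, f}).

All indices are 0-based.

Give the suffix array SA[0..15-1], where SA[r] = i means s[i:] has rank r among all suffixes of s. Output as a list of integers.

[7, 8, 6, 12, 14, 13, 3, 11, 0, 5, 2, 10, 4, 1, 9]

sorted suffixes:
  #0 SA[0]=7  'aaffecdd'
  #1 SA[1]=8  'affecdd'
  #2 SA[2]=6  'baaffecdd'
  #3 SA[3]=12  'cdd'
  #4 SA[4]=14  'd'
  #5 SA[5]=13  'dd'
  #6 SA[6]=3  'dffbaaffecdd'
  #7 SA[7]=11  'ecdd'
  #8 SA[8]=0  'effdffbaaffecdd'
  #9 SA[9]=5  'fbaaffecdd'
  #10 SA[10]=2  'fdffbaaffecdd'
  #11 SA[11]=10  'fecdd'
  #12 SA[12]=4  'ffbaaffecdd'
  #13 SA[13]=1  'ffdffbaaffecdd'
  #14 SA[14]=9  'ffecdd'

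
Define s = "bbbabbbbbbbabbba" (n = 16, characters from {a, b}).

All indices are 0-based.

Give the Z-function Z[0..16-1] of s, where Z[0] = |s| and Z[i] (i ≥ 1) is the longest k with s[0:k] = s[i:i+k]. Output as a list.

[16, 2, 1, 0, 3, 3, 3, 3, 7, 2, 1, 0, 4, 2, 1, 0]

Z[0]=16
i=1: outside box; Z[1]=2 scan→box=[1,3)
i=2: min(r-i=1, Z[1]=2)=1; Z[2]=1
i=3: outside box; Z[3]=0
i=4: outside box; Z[4]=3 scan→box=[4,7)
i=5: min(r-i=2, Z[1]=2)=2; Z[5]=3 scan→box=[5,8)
i=6: min(r-i=2, Z[1]=2)=2; Z[6]=3 scan→box=[6,9)
i=7: min(r-i=2, Z[1]=2)=2; Z[7]=3 scan→box=[7,10)
i=8: min(r-i=2, Z[1]=2)=2; Z[8]=7 scan→box=[8,15)
i=9: min(r-i=6, Z[1]=2)=2; Z[9]=2
i=10: min(r-i=5, Z[2]=1)=1; Z[10]=1
i=11: min(r-i=4, Z[3]=0)=0; Z[11]=0
i=12: min(r-i=3, Z[4]=3)=3; Z[12]=4 scan→box=[12,16)
i=13: min(r-i=3, Z[1]=2)=2; Z[13]=2
i=14: min(r-i=2, Z[2]=1)=1; Z[14]=1
i=15: min(r-i=1, Z[3]=0)=0; Z[15]=0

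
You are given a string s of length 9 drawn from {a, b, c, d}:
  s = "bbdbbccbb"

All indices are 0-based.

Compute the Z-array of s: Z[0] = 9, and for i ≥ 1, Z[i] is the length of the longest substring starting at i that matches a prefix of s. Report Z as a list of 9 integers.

[9, 1, 0, 2, 1, 0, 0, 2, 1]

Z[0]=9
i=1: fresh scan; Z[1]=1 extend→box=[1,2)
i=2: fresh scan; Z[2]=0
i=3: fresh scan; Z[3]=2 extend→box=[3,5)
i=4: min(r-i=1, Z[1]=1)=1; Z[4]=1
i=5: fresh scan; Z[5]=0
i=6: fresh scan; Z[6]=0
i=7: fresh scan; Z[7]=2 extend→box=[7,9)
i=8: min(r-i=1, Z[1]=1)=1; Z[8]=1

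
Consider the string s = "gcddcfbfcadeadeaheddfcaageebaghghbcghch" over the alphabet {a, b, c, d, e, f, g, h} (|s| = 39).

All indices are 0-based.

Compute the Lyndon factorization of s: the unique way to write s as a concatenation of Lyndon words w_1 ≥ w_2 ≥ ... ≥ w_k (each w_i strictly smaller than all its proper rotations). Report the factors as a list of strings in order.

emit factor 1: 'g' (i=0, period=1)
emit factor 2: 'cddcf' (i=1, period=5)
emit factor 3: 'bfc' (i=6, period=3)
emit factor 4: 'adeadeaheddfc' (i=9, period=13)
emit factor 5: 'aageebaghghbcghch' (i=22, period=17)

["g", "cddcf", "bfc", "adeadeaheddfc", "aageebaghghbcghch"]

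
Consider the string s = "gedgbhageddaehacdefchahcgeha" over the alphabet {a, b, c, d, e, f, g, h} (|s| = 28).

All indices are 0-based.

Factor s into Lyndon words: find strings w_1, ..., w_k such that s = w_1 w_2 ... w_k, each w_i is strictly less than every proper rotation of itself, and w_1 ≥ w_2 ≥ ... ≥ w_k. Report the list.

emit factor 1: 'g' (i=0, period=1)
emit factor 2: 'e' (i=1, period=1)
emit factor 3: 'dg' (i=2, period=2)
emit factor 4: 'bh' (i=4, period=2)
emit factor 5: 'agedd' (i=6, period=5)
emit factor 6: 'aeh' (i=11, period=3)
emit factor 7: 'acdefchahcgeh' (i=14, period=13)
emit factor 8: 'a' (i=27, period=1)

["g", "e", "dg", "bh", "agedd", "aeh", "acdefchahcgeh", "a"]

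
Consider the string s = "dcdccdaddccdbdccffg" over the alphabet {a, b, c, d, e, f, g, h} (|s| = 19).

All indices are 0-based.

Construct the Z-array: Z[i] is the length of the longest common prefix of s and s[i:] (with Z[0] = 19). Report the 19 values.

Z[0]=19
i=1: fresh scan; Z[1]=0
i=2: fresh scan; Z[2]=2 extend→box=[2,4)
i=3: min(r-i=1, Z[1]=0)=0; Z[3]=0
i=4: fresh scan; Z[4]=0
i=5: fresh scan; Z[5]=1 extend→box=[5,6)
i=6: fresh scan; Z[6]=0
i=7: fresh scan; Z[7]=1 extend→box=[7,8)
i=8: fresh scan; Z[8]=2 extend→box=[8,10)
i=9: min(r-i=1, Z[1]=0)=0; Z[9]=0
i=10: fresh scan; Z[10]=0
i=11: fresh scan; Z[11]=1 extend→box=[11,12)
i=12: fresh scan; Z[12]=0
i=13: fresh scan; Z[13]=2 extend→box=[13,15)
i=14: min(r-i=1, Z[1]=0)=0; Z[14]=0
i=15: fresh scan; Z[15]=0
i=16: fresh scan; Z[16]=0
i=17: fresh scan; Z[17]=0
i=18: fresh scan; Z[18]=0

[19, 0, 2, 0, 0, 1, 0, 1, 2, 0, 0, 1, 0, 2, 0, 0, 0, 0, 0]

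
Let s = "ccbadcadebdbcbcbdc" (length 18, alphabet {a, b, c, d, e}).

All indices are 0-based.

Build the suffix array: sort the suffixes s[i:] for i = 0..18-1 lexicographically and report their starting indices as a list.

rank→(start, suffix):
  0 → (3, 'adcadebdbcbcbdc')
  1 → (6, 'adebdbcbcbdc')
  2 → (2, 'badcadebdbcbcbdc')
  3 → (11, 'bcbcbdc')
  4 → (13, 'bcbdc')
  5 → (9, 'bdbcbcbdc')
  6 → (15, 'bdc')
  7 → (17, 'c')
  8 → (5, 'cadebdbcbcbdc')
  9 → (1, 'cbadcadebdbcbcbdc')
  10 → (12, 'cbcbdc')
  11 → (14, 'cbdc')
  12 → (0, 'ccbadcadebdbcbcbdc')
  13 → (10, 'dbcbcbdc')
  14 → (16, 'dc')
  15 → (4, 'dcadebdbcbcbdc')
  16 → (7, 'debdbcbcbdc')
  17 → (8, 'ebdbcbcbdc')

[3, 6, 2, 11, 13, 9, 15, 17, 5, 1, 12, 14, 0, 10, 16, 4, 7, 8]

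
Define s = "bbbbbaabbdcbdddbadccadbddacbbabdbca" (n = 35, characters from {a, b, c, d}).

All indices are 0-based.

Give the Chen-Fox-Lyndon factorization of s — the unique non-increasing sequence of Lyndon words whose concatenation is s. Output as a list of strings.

emit factor 1: 'b' (i=0, period=1)
emit factor 2: 'b' (i=1, period=1)
emit factor 3: 'b' (i=2, period=1)
emit factor 4: 'b' (i=3, period=1)
emit factor 5: 'b' (i=4, period=1)
emit factor 6: 'aabbdcbdddbadccadbddacbbabdbc' (i=5, period=29)
emit factor 7: 'a' (i=34, period=1)

["b", "b", "b", "b", "b", "aabbdcbdddbadccadbddacbbabdbc", "a"]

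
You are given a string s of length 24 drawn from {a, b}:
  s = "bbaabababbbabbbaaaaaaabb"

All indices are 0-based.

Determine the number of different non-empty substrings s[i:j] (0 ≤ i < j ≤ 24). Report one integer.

sorted suffixes:
  #0 SA[0]=15  'aaaaaaabb'
  #1 SA[1]=16  'aaaaaabb'
  #2 SA[2]=17  'aaaaabb'
  #3 SA[3]=18  'aaaabb'
  #4 SA[4]=19  'aaabb'
  #5 SA[5]=2  'aabababbbabbbaaaaaaabb'
  #6 SA[6]=20  'aabb'
  #7 SA[7]=3  'abababbbabbbaaaaaaabb'
  #8 SA[8]=5  'ababbbabbbaaaaaaabb'
  #9 SA[9]=21  'abb'
  #10 SA[10]=11  'abbbaaaaaaabb'
  #11 SA[11]=7  'abbbabbbaaaaaaabb'
  #12 SA[12]=23  'b'
  #13 SA[13]=14  'baaaaaaabb'
  #14 SA[14]=1  'baabababbbabbbaaaaaaabb'
  #15 SA[15]=4  'bababbbabbbaaaaaaabb'
  #16 SA[16]=10  'babbbaaaaaaabb'
  #17 SA[17]=6  'babbbabbbaaaaaaabb'
  #18 SA[18]=22  'bb'
  #19 SA[19]=13  'bbaaaaaaabb'
  #20 SA[20]=0  'bbaabababbbabbbaaaaaaabb'
  #21 SA[21]=9  'bbabbbaaaaaaabb'
  #22 SA[22]=12  'bbbaaaaaaabb'
  #23 SA[23]=8  'bbbabbbaaaaaaabb'

SA = [15, 16, 17, 18, 19, 2, 20, 3, 5, 21, 11, 7, 23, 14, 1, 4, 10, 6, 22, 13, 0, 9, 12, 8]
[i] adj suffixes → lcp
  [1] 15/16 → 6 ('aaaaaa')
  [2] 16/17 → 5 ('aaaaa')
  [3] 17/18 → 4 ('aaaa')
  [4] 18/19 → 3 ('aaa')
  [5] 19/2 → 2 ('aa')
  [6] 2/20 → 3 ('aab')
  [7] 20/3 → 1 ('a')
  [8] 3/5 → 4 ('abab')
  [9] 5/21 → 2 ('ab')
  [10] 21/11 → 3 ('abb')
  [11] 11/7 → 5 ('abbba')
  [12] 7/23 → 0 ('')
  [13] 23/14 → 1 ('b')
  [14] 14/1 → 3 ('baa')
  [15] 1/4 → 2 ('ba')
  [16] 4/10 → 3 ('bab')
  [17] 10/6 → 6 ('babbba')
  [18] 6/22 → 1 ('b')
  [19] 22/13 → 2 ('bb')
  [20] 13/0 → 4 ('bbaa')
  [21] 0/9 → 3 ('bba')
  [22] 9/12 → 2 ('bb')
  [23] 12/8 → 4 ('bbba')

n(n+1)/2 = 24·25/2 = 300
Σ LCP = 0 + 6 + 5 + 4 + 3 + 2 + 3 + 1 + 4 + 2 + 3 + 5 + 0 + 1 + 3 + 2 + 3 + 6 + 1 + 2 + 4 + 3 + 2 + 4 = 69
distinct = 300 − 69 = 231

231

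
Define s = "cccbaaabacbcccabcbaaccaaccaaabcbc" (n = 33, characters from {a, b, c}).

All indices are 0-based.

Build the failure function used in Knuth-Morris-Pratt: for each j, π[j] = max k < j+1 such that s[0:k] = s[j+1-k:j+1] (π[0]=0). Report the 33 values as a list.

[0, 1, 2, 0, 0, 0, 0, 0, 0, 1, 0, 1, 2, 3, 0, 0, 1, 0, 0, 0, 1, 2, 0, 0, 1, 2, 0, 0, 0, 0, 1, 0, 1]

π[0] = 0
j=1 s[j]='c': π[1]=1 (border 'c')
j=2 s[j]='c': π[2]=2 (border 'cc')
j=3 s[j]='b': k: 2→1→0; π[3]=0 (border '')
j=4 s[j]='a': π[4]=0 (border '')
j=5 s[j]='a': π[5]=0 (border '')
j=6 s[j]='a': π[6]=0 (border '')
j=7 s[j]='b': π[7]=0 (border '')
j=8 s[j]='a': π[8]=0 (border '')
j=9 s[j]='c': π[9]=1 (border 'c')
j=10 s[j]='b': k: 1→0; π[10]=0 (border '')
j=11 s[j]='c': π[11]=1 (border 'c')
j=12 s[j]='c': π[12]=2 (border 'cc')
j=13 s[j]='c': π[13]=3 (border 'ccc')
j=14 s[j]='a': k: 3→2→1→0; π[14]=0 (border '')
j=15 s[j]='b': π[15]=0 (border '')
j=16 s[j]='c': π[16]=1 (border 'c')
j=17 s[j]='b': k: 1→0; π[17]=0 (border '')
j=18 s[j]='a': π[18]=0 (border '')
j=19 s[j]='a': π[19]=0 (border '')
j=20 s[j]='c': π[20]=1 (border 'c')
j=21 s[j]='c': π[21]=2 (border 'cc')
j=22 s[j]='a': k: 2→1→0; π[22]=0 (border '')
j=23 s[j]='a': π[23]=0 (border '')
j=24 s[j]='c': π[24]=1 (border 'c')
j=25 s[j]='c': π[25]=2 (border 'cc')
j=26 s[j]='a': k: 2→1→0; π[26]=0 (border '')
j=27 s[j]='a': π[27]=0 (border '')
j=28 s[j]='a': π[28]=0 (border '')
j=29 s[j]='b': π[29]=0 (border '')
j=30 s[j]='c': π[30]=1 (border 'c')
j=31 s[j]='b': k: 1→0; π[31]=0 (border '')
j=32 s[j]='c': π[32]=1 (border 'c')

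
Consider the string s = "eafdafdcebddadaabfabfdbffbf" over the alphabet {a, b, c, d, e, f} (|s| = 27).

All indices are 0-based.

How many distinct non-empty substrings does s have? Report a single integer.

rank | idx | suffix
   0 |  14 | aabfabfdbffbf
   1 |  15 | abfabfdbffbf
   2 |  18 | abfdbffbf
   3 |  12 | adaabfabfdbffbf
   4 |   1 | afdafdcebddadaabfabfdbffbf
   5 |   4 | afdcebddadaabfabfdbffbf
   6 |   9 | bddadaabfabfdbffbf
   7 |  25 | bf
   8 |  16 | bfabfdbffbf
   9 |  19 | bfdbffbf
  10 |  22 | bffbf
  11 |   7 | cebddadaabfabfdbffbf
  12 |  13 | daabfabfdbffbf
  13 |  11 | dadaabfabfdbffbf
  14 |   3 | dafdcebddadaabfabfdbffbf
  15 |  21 | dbffbf
  16 |   6 | dcebddadaabfabfdbffbf
  17 |  10 | ddadaabfabfdbffbf
  18 |   0 | eafdafdcebddadaabfabfdbffbf
  19 |   8 | ebddadaabfabfdbffbf
  20 |  26 | f
  21 |  17 | fabfdbffbf
  22 |  24 | fbf
  23 |   2 | fdafdcebddadaabfabfdbffbf
  24 |  20 | fdbffbf
  25 |   5 | fdcebddadaabfabfdbffbf
  26 |  23 | ffbf

SA = [14, 15, 18, 12, 1, 4, 9, 25, 16, 19, 22, 7, 13, 11, 3, 21, 6, 10, 0, 8, 26, 17, 24, 2, 20, 5, 23]
[i] adj suffixes → lcp
  [1] 14/15 → 1 ('a')
  [2] 15/18 → 3 ('abf')
  [3] 18/12 → 1 ('a')
  [4] 12/1 → 1 ('a')
  [5] 1/4 → 3 ('afd')
  [6] 4/9 → 0 ('')
  [7] 9/25 → 1 ('b')
  [8] 25/16 → 2 ('bf')
  [9] 16/19 → 2 ('bf')
  [10] 19/22 → 2 ('bf')
  [11] 22/7 → 0 ('')
  [12] 7/13 → 0 ('')
  [13] 13/11 → 2 ('da')
  [14] 11/3 → 2 ('da')
  [15] 3/21 → 1 ('d')
  [16] 21/6 → 1 ('d')
  [17] 6/10 → 1 ('d')
  [18] 10/0 → 0 ('')
  [19] 0/8 → 1 ('e')
  [20] 8/26 → 0 ('')
  [21] 26/17 → 1 ('f')
  [22] 17/24 → 1 ('f')
  [23] 24/2 → 1 ('f')
  [24] 2/20 → 2 ('fd')
  [25] 20/5 → 2 ('fd')
  [26] 5/23 → 1 ('f')

n(n+1)/2 = 27·28/2 = 378
Σ LCP = 0 + 1 + 3 + 1 + 1 + 3 + 0 + 1 + 2 + 2 + 2 + 0 + 0 + 2 + 2 + 1 + 1 + 1 + 0 + 1 + 0 + 1 + 1 + 1 + 2 + 2 + 1 = 32
distinct = 378 − 32 = 346

346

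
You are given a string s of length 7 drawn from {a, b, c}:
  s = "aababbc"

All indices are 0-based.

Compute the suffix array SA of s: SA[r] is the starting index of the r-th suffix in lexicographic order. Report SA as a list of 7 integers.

sorted suffixes:
  #0 SA[0]=0  'aababbc'
  #1 SA[1]=1  'ababbc'
  #2 SA[2]=3  'abbc'
  #3 SA[3]=2  'babbc'
  #4 SA[4]=4  'bbc'
  #5 SA[5]=5  'bc'
  #6 SA[6]=6  'c'

[0, 1, 3, 2, 4, 5, 6]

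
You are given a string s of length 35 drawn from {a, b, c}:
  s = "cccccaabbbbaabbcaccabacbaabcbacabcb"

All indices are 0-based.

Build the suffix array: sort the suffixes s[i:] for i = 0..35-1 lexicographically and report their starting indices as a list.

[5, 11, 24, 19, 6, 12, 31, 25, 29, 21, 16, 34, 10, 23, 28, 20, 9, 8, 7, 13, 14, 32, 26, 4, 18, 30, 15, 33, 22, 27, 3, 17, 2, 1, 0]

rank→(start, suffix):
  0 → (5, 'aabbbbaabbcaccabacbaabcbacabcb')
  1 → (11, 'aabbcaccabacbaabcbacabcb')
  2 → (24, 'aabcbacabcb')
  3 → (19, 'abacbaabcbacabcb')
  4 → (6, 'abbbbaabbcaccabacbaabcbacabcb')
  5 → (12, 'abbcaccabacbaabcbacabcb')
  6 → (31, 'abcb')
  7 → (25, 'abcbacabcb')
  8 → (29, 'acabcb')
  9 → (21, 'acbaabcbacabcb')
  10 → (16, 'accabacbaabcbacabcb')
  11 → (34, 'b')
  12 → (10, 'baabbcaccabacbaabcbacabcb')
  13 → (23, 'baabcbacabcb')
  14 → (28, 'bacabcb')
  15 → (20, 'bacbaabcbacabcb')
  16 → (9, 'bbaabbcaccabacbaabcbacabcb')
  17 → (8, 'bbbaabbcaccabacbaabcbacabcb')
  18 → (7, 'bbbbaabbcaccabacbaabcbacabcb')
  19 → (13, 'bbcaccabacbaabcbacabcb')
  20 → (14, 'bcaccabacbaabcbacabcb')
  21 → (32, 'bcb')
  22 → (26, 'bcbacabcb')
  23 → (4, 'caabbbbaabbcaccabacbaabcbacabcb')
  24 → (18, 'cabacbaabcbacabcb')
  25 → (30, 'cabcb')
  26 → (15, 'caccabacbaabcbacabcb')
  27 → (33, 'cb')
  28 → (22, 'cbaabcbacabcb')
  29 → (27, 'cbacabcb')
  30 → (3, 'ccaabbbbaabbcaccabacbaabcbacabcb')
  31 → (17, 'ccabacbaabcbacabcb')
  32 → (2, 'cccaabbbbaabbcaccabacbaabcbacabcb')
  33 → (1, 'ccccaabbbbaabbcaccabacbaabcbacabcb')
  34 → (0, 'cccccaabbbbaabbcaccabacbaabcbacabcb')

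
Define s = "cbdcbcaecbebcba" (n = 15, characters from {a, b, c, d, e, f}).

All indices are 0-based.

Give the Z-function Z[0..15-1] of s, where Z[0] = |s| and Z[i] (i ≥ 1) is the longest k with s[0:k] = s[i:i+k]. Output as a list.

Z[0]=15
i=1: fresh scan; Z[1]=0
i=2: fresh scan; Z[2]=0
i=3: fresh scan; Z[3]=2 extend→box=[3,5)
i=4: min(r-i=1, Z[1]=0)=0; Z[4]=0
i=5: fresh scan; Z[5]=1 extend→box=[5,6)
i=6: fresh scan; Z[6]=0
i=7: fresh scan; Z[7]=0
i=8: fresh scan; Z[8]=2 extend→box=[8,10)
i=9: min(r-i=1, Z[1]=0)=0; Z[9]=0
i=10: fresh scan; Z[10]=0
i=11: fresh scan; Z[11]=0
i=12: fresh scan; Z[12]=2 extend→box=[12,14)
i=13: min(r-i=1, Z[1]=0)=0; Z[13]=0
i=14: fresh scan; Z[14]=0

[15, 0, 0, 2, 0, 1, 0, 0, 2, 0, 0, 0, 2, 0, 0]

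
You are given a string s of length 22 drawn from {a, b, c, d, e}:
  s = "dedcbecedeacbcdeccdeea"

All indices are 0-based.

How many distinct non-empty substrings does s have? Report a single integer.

227

rank→(start, suffix):
  0 → (21, 'a')
  1 → (10, 'acbcdeccdeea')
  2 → (12, 'bcdeccdeea')
  3 → (4, 'becedeacbcdeccdeea')
  4 → (11, 'cbcdeccdeea')
  5 → (3, 'cbecedeacbcdeccdeea')
  6 → (16, 'ccdeea')
  7 → (13, 'cdeccdeea')
  8 → (17, 'cdeea')
  9 → (6, 'cedeacbcdeccdeea')
  10 → (2, 'dcbecedeacbcdeccdeea')
  11 → (8, 'deacbcdeccdeea')
  12 → (14, 'deccdeea')
  13 → (0, 'dedcbecedeacbcdeccdeea')
  14 → (18, 'deea')
  15 → (20, 'ea')
  16 → (9, 'eacbcdeccdeea')
  17 → (15, 'eccdeea')
  18 → (5, 'ecedeacbcdeccdeea')
  19 → (1, 'edcbecedeacbcdeccdeea')
  20 → (7, 'edeacbcdeccdeea')
  21 → (19, 'eea')

SA = [21, 10, 12, 4, 11, 3, 16, 13, 17, 6, 2, 8, 14, 0, 18, 20, 9, 15, 5, 1, 7, 19]
rank  pair      lcp
   1  s[21:],s[10:]  1  'a'
   2  s[10:],s[12:]  0  ''
   3  s[12:],s[4:]  1  'b'
   4  s[4:],s[11:]  0  ''
   5  s[11:],s[3:]  2  'cb'
   6  s[3:],s[16:]  1  'c'
   7  s[16:],s[13:]  1  'c'
   8  s[13:],s[17:]  3  'cde'
   9  s[17:],s[6:]  1  'c'
  10  s[6:],s[2:]  0  ''
  11  s[2:],s[8:]  1  'd'
  12  s[8:],s[14:]  2  'de'
  13  s[14:],s[0:]  2  'de'
  14  s[0:],s[18:]  2  'de'
  15  s[18:],s[20:]  0  ''
  16  s[20:],s[9:]  2  'ea'
  17  s[9:],s[15:]  1  'e'
  18  s[15:],s[5:]  2  'ec'
  19  s[5:],s[1:]  1  'e'
  20  s[1:],s[7:]  2  'ed'
  21  s[7:],s[19:]  1  'e'

n(n+1)/2 = 22·23/2 = 253
Σ LCP = 0 + 1 + 0 + 1 + 0 + 2 + 1 + 1 + 3 + 1 + 0 + 1 + 2 + 2 + 2 + 0 + 2 + 1 + 2 + 1 + 2 + 1 = 26
distinct = 253 − 26 = 227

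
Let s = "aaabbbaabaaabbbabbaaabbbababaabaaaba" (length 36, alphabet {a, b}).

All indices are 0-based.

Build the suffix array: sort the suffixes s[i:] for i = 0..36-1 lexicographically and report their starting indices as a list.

sorted suffixes:
  #0 SA[0]=35  'a'
  #1 SA[1]=31  'aaaba'
  #2 SA[2]=0  'aaabbbaabaaabbbabbaaabbbababaabaaaba'
  #3 SA[3]=18  'aaabbbababaabaaaba'
  #4 SA[4]=9  'aaabbbabbaaabbbababaabaaaba'
  #5 SA[5]=32  'aaba'
  #6 SA[6]=28  'aabaaaba'
  #7 SA[7]=6  'aabaaabbbabbaaabbbababaabaaaba'
  #8 SA[8]=1  'aabbbaabaaabbbabbaaabbbababaabaaaba'
  #9 SA[9]=19  'aabbbababaabaaaba'
  #10 SA[10]=10  'aabbbabbaaabbbababaabaaaba'
  #11 SA[11]=33  'aba'
  #12 SA[12]=29  'abaaaba'
  #13 SA[13]=7  'abaaabbbabbaaabbbababaabaaaba'
  #14 SA[14]=26  'abaabaaaba'
  #15 SA[15]=24  'ababaabaaaba'
  #16 SA[16]=15  'abbaaabbbababaabaaaba'
  #17 SA[17]=2  'abbbaabaaabbbabbaaabbbababaabaaaba'
  #18 SA[18]=20  'abbbababaabaaaba'
  #19 SA[19]=11  'abbbabbaaabbbababaabaaaba'
  #20 SA[20]=34  'ba'
  #21 SA[21]=30  'baaaba'
  #22 SA[22]=17  'baaabbbababaabaaaba'
  #23 SA[23]=8  'baaabbbabbaaabbbababaabaaaba'
  #24 SA[24]=27  'baabaaaba'
  #25 SA[25]=5  'baabaaabbbabbaaabbbababaabaaaba'
  #26 SA[26]=25  'babaabaaaba'
  #27 SA[27]=23  'bababaabaaaba'
  #28 SA[28]=14  'babbaaabbbababaabaaaba'
  #29 SA[29]=16  'bbaaabbbababaabaaaba'
  #30 SA[30]=4  'bbaabaaabbbabbaaabbbababaabaaaba'
  #31 SA[31]=22  'bbababaabaaaba'
  #32 SA[32]=13  'bbabbaaabbbababaabaaaba'
  #33 SA[33]=3  'bbbaabaaabbbabbaaabbbababaabaaaba'
  #34 SA[34]=21  'bbbababaabaaaba'
  #35 SA[35]=12  'bbbabbaaabbbababaabaaaba'

[35, 31, 0, 18, 9, 32, 28, 6, 1, 19, 10, 33, 29, 7, 26, 24, 15, 2, 20, 11, 34, 30, 17, 8, 27, 5, 25, 23, 14, 16, 4, 22, 13, 3, 21, 12]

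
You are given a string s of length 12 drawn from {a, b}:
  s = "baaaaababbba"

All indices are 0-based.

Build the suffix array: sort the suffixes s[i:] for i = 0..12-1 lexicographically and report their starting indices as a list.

rank→(start, suffix):
  0 → (11, 'a')
  1 → (1, 'aaaaababbba')
  2 → (2, 'aaaababbba')
  3 → (3, 'aaababbba')
  4 → (4, 'aababbba')
  5 → (5, 'ababbba')
  6 → (7, 'abbba')
  7 → (10, 'ba')
  8 → (0, 'baaaaababbba')
  9 → (6, 'babbba')
  10 → (9, 'bba')
  11 → (8, 'bbba')

[11, 1, 2, 3, 4, 5, 7, 10, 0, 6, 9, 8]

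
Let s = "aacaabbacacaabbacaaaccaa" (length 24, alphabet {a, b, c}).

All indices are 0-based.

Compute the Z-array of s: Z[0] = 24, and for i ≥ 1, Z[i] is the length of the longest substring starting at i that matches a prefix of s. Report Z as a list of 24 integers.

Z[0]=24
i=1: fresh scan; Z[1]=1 extend→box=[1,2)
i=2: fresh scan; Z[2]=0
i=3: fresh scan; Z[3]=2 extend→box=[3,5)
i=4: min(r-i=1, Z[1]=1)=1; Z[4]=1
i=5: fresh scan; Z[5]=0
i=6: fresh scan; Z[6]=0
i=7: fresh scan; Z[7]=1 extend→box=[7,8)
i=8: fresh scan; Z[8]=0
i=9: fresh scan; Z[9]=1 extend→box=[9,10)
i=10: fresh scan; Z[10]=0
i=11: fresh scan; Z[11]=2 extend→box=[11,13)
i=12: min(r-i=1, Z[1]=1)=1; Z[12]=1
i=13: fresh scan; Z[13]=0
i=14: fresh scan; Z[14]=0
i=15: fresh scan; Z[15]=1 extend→box=[15,16)
i=16: fresh scan; Z[16]=0
i=17: fresh scan; Z[17]=2 extend→box=[17,19)
i=18: min(r-i=1, Z[1]=1)=1; Z[18]=3 extend→box=[18,21)
i=19: min(r-i=2, Z[1]=1)=1; Z[19]=1
i=20: min(r-i=1, Z[2]=0)=0; Z[20]=0
i=21: fresh scan; Z[21]=0
i=22: fresh scan; Z[22]=2 extend→box=[22,24)
i=23: min(r-i=1, Z[1]=1)=1; Z[23]=1

[24, 1, 0, 2, 1, 0, 0, 1, 0, 1, 0, 2, 1, 0, 0, 1, 0, 2, 3, 1, 0, 0, 2, 1]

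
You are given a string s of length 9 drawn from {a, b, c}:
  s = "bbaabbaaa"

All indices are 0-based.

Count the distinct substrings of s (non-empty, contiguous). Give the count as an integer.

sorted suffixes:
  #0 SA[0]=8  'a'
  #1 SA[1]=7  'aa'
  #2 SA[2]=6  'aaa'
  #3 SA[3]=2  'aabbaaa'
  #4 SA[4]=3  'abbaaa'
  #5 SA[5]=5  'baaa'
  #6 SA[6]=1  'baabbaaa'
  #7 SA[7]=4  'bbaaa'
  #8 SA[8]=0  'bbaabbaaa'

SA = [8, 7, 6, 2, 3, 5, 1, 4, 0]
i: (SA[i-1],SA[i]) lcp shared
  1: (8,7) 1 'a'
  2: (7,6) 2 'aa'
  3: (6,2) 2 'aa'
  4: (2,3) 1 'a'
  5: (3,5) 0 ''
  6: (5,1) 3 'baa'
  7: (1,4) 1 'b'
  8: (4,0) 4 'bbaa'

n(n+1)/2 = 9·10/2 = 45
Σ LCP = 0 + 1 + 2 + 2 + 1 + 0 + 3 + 1 + 4 = 14
distinct = 45 − 14 = 31

31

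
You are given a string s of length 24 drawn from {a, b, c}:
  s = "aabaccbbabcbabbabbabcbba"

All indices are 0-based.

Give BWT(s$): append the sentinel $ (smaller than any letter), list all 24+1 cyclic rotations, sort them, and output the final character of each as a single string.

rank  rotation                   last
    0  $aabaccbbabcbabbabbabcbba  a
    1  a$aabaccbbabcbabbabbabcbb  b
    2  aabaccbbabcbabbabbabcbba$  $
    3  abaccbbabcbabbabbabcbba$a  a
    4  abbabbabcbba$aabaccbbabcb  b
    5  abbabcbba$aabaccbbabcbabb  b
    6  abcbabbabbabcbba$aabaccbb  b
    7  abcbba$aabaccbbabcbabbabb  b
    8  accbbabcbabbabbabcbba$aab  b
    9  ba$aabaccbbabcbabbabbabcb  b
   10  babbabbabcbba$aabaccbbabc  c
   11  babbabcbba$aabaccbbabcbab  b
   12  babcbabbabbabcbba$aabaccb  b
   13  babcbba$aabaccbbabcbabbab  b
   14  baccbbabcbabbabbabcbba$aa  a
   15  bba$aabaccbbabcbabbabbabc  c
   16  bbabbabcbba$aabaccbbabcba  a
   17  bbabcbabbabbabcbba$aabacc  c
   18  bbabcbba$aabaccbbabcbabba  a
   19  bcbabbabbabcbba$aabaccbba  a
   20  bcbba$aabaccbbabcbabbabba  a
   21  cbabbabbabcbba$aabaccbbab  b
   22  cbba$aabaccbbabcbabbabbab  b
   23  cbbabcbabbabbabcbba$aabac  c
   24  ccbbabcbabbabbabcbba$aaba  a

ab$abbbbbbcbbbacacaaabbca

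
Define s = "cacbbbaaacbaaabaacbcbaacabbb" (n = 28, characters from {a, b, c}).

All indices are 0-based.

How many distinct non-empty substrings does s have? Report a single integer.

rank | idx | suffix
   0 |  11 | aaabaacbcbaacabbb
   1 |   6 | aaacbaaabaacbcbaacabbb
   2 |  12 | aabaacbcbaacabbb
   3 |  21 | aacabbb
   4 |   7 | aacbaaabaacbcbaacabbb
   5 |  15 | aacbcbaacabbb
   6 |  13 | abaacbcbaacabbb
   7 |  24 | abbb
   8 |  22 | acabbb
   9 |   8 | acbaaabaacbcbaacabbb
  10 |   1 | acbbbaaacbaaabaacbcbaacabbb
  11 |  16 | acbcbaacabbb
  12 |  27 | b
  13 |  10 | baaabaacbcbaacabbb
  14 |   5 | baaacbaaabaacbcbaacabbb
  15 |  20 | baacabbb
  16 |  14 | baacbcbaacabbb
  17 |  26 | bb
  18 |   4 | bbaaacbaaabaacbcbaacabbb
  19 |  25 | bbb
  20 |   3 | bbbaaacbaaabaacbcbaacabbb
  21 |  18 | bcbaacabbb
  22 |  23 | cabbb
  23 |   0 | cacbbbaaacbaaabaacbcbaacabbb
  24 |   9 | cbaaabaacbcbaacabbb
  25 |  19 | cbaacabbb
  26 |   2 | cbbbaaacbaaabaacbcbaacabbb
  27 |  17 | cbcbaacabbb

SA = [11, 6, 12, 21, 7, 15, 13, 24, 22, 8, 1, 16, 27, 10, 5, 20, 14, 26, 4, 25, 3, 18, 23, 0, 9, 19, 2, 17]
rank  pair      lcp
   1  s[11:],s[6:]  3  'aaa'
   2  s[6:],s[12:]  2  'aa'
   3  s[12:],s[21:]  2  'aa'
   4  s[21:],s[7:]  3  'aac'
   5  s[7:],s[15:]  4  'aacb'
   6  s[15:],s[13:]  1  'a'
   7  s[13:],s[24:]  2  'ab'
   8  s[24:],s[22:]  1  'a'
   9  s[22:],s[8:]  2  'ac'
  10  s[8:],s[1:]  3  'acb'
  11  s[1:],s[16:]  3  'acb'
  12  s[16:],s[27:]  0  ''
  13  s[27:],s[10:]  1  'b'
  14  s[10:],s[5:]  4  'baaa'
  15  s[5:],s[20:]  3  'baa'
  16  s[20:],s[14:]  4  'baac'
  17  s[14:],s[26:]  1  'b'
  18  s[26:],s[4:]  2  'bb'
  19  s[4:],s[25:]  2  'bb'
  20  s[25:],s[3:]  3  'bbb'
  21  s[3:],s[18:]  1  'b'
  22  s[18:],s[23:]  0  ''
  23  s[23:],s[0:]  2  'ca'
  24  s[0:],s[9:]  1  'c'
  25  s[9:],s[19:]  4  'cbaa'
  26  s[19:],s[2:]  2  'cb'
  27  s[2:],s[17:]  2  'cb'

n(n+1)/2 = 28·29/2 = 406
Σ LCP = 0 + 3 + 2 + 2 + 3 + 4 + 1 + 2 + 1 + 2 + 3 + 3 + 0 + 1 + 4 + 3 + 4 + 1 + 2 + 2 + 3 + 1 + 0 + 2 + 1 + 4 + 2 + 2 = 58
distinct = 406 − 58 = 348

348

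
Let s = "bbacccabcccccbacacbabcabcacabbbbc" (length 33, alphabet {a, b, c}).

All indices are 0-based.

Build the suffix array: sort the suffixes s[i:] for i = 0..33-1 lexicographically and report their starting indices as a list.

sorted suffixes:
  #0 SA[0]=27  'abbbbc'
  #1 SA[1]=19  'abcabcacabbbbc'
  #2 SA[2]=22  'abcacabbbbc'
  #3 SA[3]=6  'abcccccbacacbabcabcacabbbbc'
  #4 SA[4]=25  'acabbbbc'
  #5 SA[5]=14  'acacbabcabcacabbbbc'
  #6 SA[6]=16  'acbabcabcacabbbbc'
  #7 SA[7]=2  'acccabcccccbacacbabcabcacabbbbc'
  #8 SA[8]=18  'babcabcacabbbbc'
  #9 SA[9]=13  'bacacbabcabcacabbbbc'
  #10 SA[10]=1  'bacccabcccccbacacbabcabcacabbbbc'
  #11 SA[11]=0  'bbacccabcccccbacacbabcabcacabbbbc'
  #12 SA[12]=28  'bbbbc'
  #13 SA[13]=29  'bbbc'
  #14 SA[14]=30  'bbc'
  #15 SA[15]=31  'bc'
  #16 SA[16]=20  'bcabcacabbbbc'
  #17 SA[17]=23  'bcacabbbbc'
  #18 SA[18]=7  'bcccccbacacbabcabcacabbbbc'
  #19 SA[19]=32  'c'
  #20 SA[20]=26  'cabbbbc'
  #21 SA[21]=21  'cabcacabbbbc'
  #22 SA[22]=5  'cabcccccbacacbabcabcacabbbbc'
  #23 SA[23]=24  'cacabbbbc'
  #24 SA[24]=15  'cacbabcabcacabbbbc'
  #25 SA[25]=17  'cbabcabcacabbbbc'
  #26 SA[26]=12  'cbacacbabcabcacabbbbc'
  #27 SA[27]=4  'ccabcccccbacacbabcabcacabbbbc'
  #28 SA[28]=11  'ccbacacbabcabcacabbbbc'
  #29 SA[29]=3  'cccabcccccbacacbabcabcacabbbbc'
  #30 SA[30]=10  'cccbacacbabcabcacabbbbc'
  #31 SA[31]=9  'ccccbacacbabcabcacabbbbc'
  #32 SA[32]=8  'cccccbacacbabcabcacabbbbc'

[27, 19, 22, 6, 25, 14, 16, 2, 18, 13, 1, 0, 28, 29, 30, 31, 20, 23, 7, 32, 26, 21, 5, 24, 15, 17, 12, 4, 11, 3, 10, 9, 8]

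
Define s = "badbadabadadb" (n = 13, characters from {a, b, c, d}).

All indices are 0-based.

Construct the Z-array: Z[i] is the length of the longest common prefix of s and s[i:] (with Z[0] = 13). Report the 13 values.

[13, 0, 0, 3, 0, 0, 0, 3, 0, 0, 0, 0, 1]

Z[0]=13
i=1: fresh scan; Z[1]=0
i=2: fresh scan; Z[2]=0
i=3: fresh scan; Z[3]=3 scan→box=[3,6)
i=4: min(r-i=2, Z[1]=0)=0; Z[4]=0
i=5: min(r-i=1, Z[2]=0)=0; Z[5]=0
i=6: fresh scan; Z[6]=0
i=7: fresh scan; Z[7]=3 scan→box=[7,10)
i=8: min(r-i=2, Z[1]=0)=0; Z[8]=0
i=9: min(r-i=1, Z[2]=0)=0; Z[9]=0
i=10: fresh scan; Z[10]=0
i=11: fresh scan; Z[11]=0
i=12: fresh scan; Z[12]=1 scan→box=[12,13)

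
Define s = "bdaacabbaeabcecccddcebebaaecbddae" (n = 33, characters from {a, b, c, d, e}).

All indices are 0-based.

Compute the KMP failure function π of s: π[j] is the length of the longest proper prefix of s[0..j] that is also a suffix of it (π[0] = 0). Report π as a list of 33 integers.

[0, 0, 0, 0, 0, 0, 1, 1, 0, 0, 0, 1, 0, 0, 0, 0, 0, 0, 0, 0, 0, 1, 0, 1, 0, 0, 0, 0, 1, 2, 0, 0, 0]

π[0] = 0
j=1 s[j]='d': π[1]=0 (border '')
j=2 s[j]='a': π[2]=0 (border '')
j=3 s[j]='a': π[3]=0 (border '')
j=4 s[j]='c': π[4]=0 (border '')
j=5 s[j]='a': π[5]=0 (border '')
j=6 s[j]='b': π[6]=1 (border 'b')
j=7 s[j]='b': k: 1→0; π[7]=1 (border 'b')
j=8 s[j]='a': k: 1→0; π[8]=0 (border '')
j=9 s[j]='e': π[9]=0 (border '')
j=10 s[j]='a': π[10]=0 (border '')
j=11 s[j]='b': π[11]=1 (border 'b')
j=12 s[j]='c': k: 1→0; π[12]=0 (border '')
j=13 s[j]='e': π[13]=0 (border '')
j=14 s[j]='c': π[14]=0 (border '')
j=15 s[j]='c': π[15]=0 (border '')
j=16 s[j]='c': π[16]=0 (border '')
j=17 s[j]='d': π[17]=0 (border '')
j=18 s[j]='d': π[18]=0 (border '')
j=19 s[j]='c': π[19]=0 (border '')
j=20 s[j]='e': π[20]=0 (border '')
j=21 s[j]='b': π[21]=1 (border 'b')
j=22 s[j]='e': k: 1→0; π[22]=0 (border '')
j=23 s[j]='b': π[23]=1 (border 'b')
j=24 s[j]='a': k: 1→0; π[24]=0 (border '')
j=25 s[j]='a': π[25]=0 (border '')
j=26 s[j]='e': π[26]=0 (border '')
j=27 s[j]='c': π[27]=0 (border '')
j=28 s[j]='b': π[28]=1 (border 'b')
j=29 s[j]='d': π[29]=2 (border 'bd')
j=30 s[j]='d': k: 2→0; π[30]=0 (border '')
j=31 s[j]='a': π[31]=0 (border '')
j=32 s[j]='e': π[32]=0 (border '')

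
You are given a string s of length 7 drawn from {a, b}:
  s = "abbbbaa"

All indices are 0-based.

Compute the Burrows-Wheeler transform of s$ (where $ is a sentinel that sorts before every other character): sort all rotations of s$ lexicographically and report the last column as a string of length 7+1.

rank  rotation  last
    0  $abbbbaa  a
    1  a$abbbba  a
    2  aa$abbbb  b
    3  abbbbaa$  $
    4  baa$abbb  b
    5  bbaa$abb  b
    6  bbbaa$ab  b
    7  bbbbaa$a  a

aab$bbba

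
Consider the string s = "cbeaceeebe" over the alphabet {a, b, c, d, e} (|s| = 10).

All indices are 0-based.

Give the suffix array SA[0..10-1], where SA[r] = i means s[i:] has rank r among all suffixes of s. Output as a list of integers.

[3, 8, 1, 0, 4, 9, 2, 7, 6, 5]

sorted suffixes:
  #0 SA[0]=3  'aceeebe'
  #1 SA[1]=8  'be'
  #2 SA[2]=1  'beaceeebe'
  #3 SA[3]=0  'cbeaceeebe'
  #4 SA[4]=4  'ceeebe'
  #5 SA[5]=9  'e'
  #6 SA[6]=2  'eaceeebe'
  #7 SA[7]=7  'ebe'
  #8 SA[8]=6  'eebe'
  #9 SA[9]=5  'eeebe'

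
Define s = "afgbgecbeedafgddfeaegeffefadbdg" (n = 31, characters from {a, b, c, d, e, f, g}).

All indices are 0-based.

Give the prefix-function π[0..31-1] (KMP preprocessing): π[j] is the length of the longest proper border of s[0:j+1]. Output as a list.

π[0] = 0
j=1 s[j]='f': π[1]=0 (border '')
j=2 s[j]='g': π[2]=0 (border '')
j=3 s[j]='b': π[3]=0 (border '')
j=4 s[j]='g': π[4]=0 (border '')
j=5 s[j]='e': π[5]=0 (border '')
j=6 s[j]='c': π[6]=0 (border '')
j=7 s[j]='b': π[7]=0 (border '')
j=8 s[j]='e': π[8]=0 (border '')
j=9 s[j]='e': π[9]=0 (border '')
j=10 s[j]='d': π[10]=0 (border '')
j=11 s[j]='a': π[11]=1 (border 'a')
j=12 s[j]='f': π[12]=2 (border 'af')
j=13 s[j]='g': π[13]=3 (border 'afg')
j=14 s[j]='d': k: 3→0; π[14]=0 (border '')
j=15 s[j]='d': π[15]=0 (border '')
j=16 s[j]='f': π[16]=0 (border '')
j=17 s[j]='e': π[17]=0 (border '')
j=18 s[j]='a': π[18]=1 (border 'a')
j=19 s[j]='e': k: 1→0; π[19]=0 (border '')
j=20 s[j]='g': π[20]=0 (border '')
j=21 s[j]='e': π[21]=0 (border '')
j=22 s[j]='f': π[22]=0 (border '')
j=23 s[j]='f': π[23]=0 (border '')
j=24 s[j]='e': π[24]=0 (border '')
j=25 s[j]='f': π[25]=0 (border '')
j=26 s[j]='a': π[26]=1 (border 'a')
j=27 s[j]='d': k: 1→0; π[27]=0 (border '')
j=28 s[j]='b': π[28]=0 (border '')
j=29 s[j]='d': π[29]=0 (border '')
j=30 s[j]='g': π[30]=0 (border '')

[0, 0, 0, 0, 0, 0, 0, 0, 0, 0, 0, 1, 2, 3, 0, 0, 0, 0, 1, 0, 0, 0, 0, 0, 0, 0, 1, 0, 0, 0, 0]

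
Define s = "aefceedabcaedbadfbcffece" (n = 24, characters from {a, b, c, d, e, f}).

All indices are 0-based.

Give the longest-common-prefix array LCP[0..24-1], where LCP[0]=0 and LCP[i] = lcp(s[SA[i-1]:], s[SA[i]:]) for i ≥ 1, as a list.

[0, 1, 1, 2, 0, 1, 2, 0, 1, 2, 1, 0, 1, 1, 0, 1, 1, 2, 1, 1, 0, 1, 1, 1]

rank | idx | suffix
   0 |   7 | abcaedbadfbcffece
   1 |  14 | adfbcffece
   2 |  10 | aedbadfbcffece
   3 |   0 | aefceedabcaedbadfbcffece
   4 |  13 | badfbcffece
   5 |   8 | bcaedbadfbcffece
   6 |  17 | bcffece
   7 |   9 | caedbadfbcffece
   8 |  22 | ce
   9 |   3 | ceedabcaedbadfbcffece
  10 |  18 | cffece
  11 |   6 | dabcaedbadfbcffece
  12 |  12 | dbadfbcffece
  13 |  15 | dfbcffece
  14 |  23 | e
  15 |  21 | ece
  16 |   5 | edabcaedbadfbcffece
  17 |  11 | edbadfbcffece
  18 |   4 | eedabcaedbadfbcffece
  19 |   1 | efceedabcaedbadfbcffece
  20 |  16 | fbcffece
  21 |   2 | fceedabcaedbadfbcffece
  22 |  20 | fece
  23 |  19 | ffece

SA = [7, 14, 10, 0, 13, 8, 17, 9, 22, 3, 18, 6, 12, 15, 23, 21, 5, 11, 4, 1, 16, 2, 20, 19]
rank  pair      lcp
   1  s[7:],s[14:]  1  'a'
   2  s[14:],s[10:]  1  'a'
   3  s[10:],s[0:]  2  'ae'
   4  s[0:],s[13:]  0  ''
   5  s[13:],s[8:]  1  'b'
   6  s[8:],s[17:]  2  'bc'
   7  s[17:],s[9:]  0  ''
   8  s[9:],s[22:]  1  'c'
   9  s[22:],s[3:]  2  'ce'
  10  s[3:],s[18:]  1  'c'
  11  s[18:],s[6:]  0  ''
  12  s[6:],s[12:]  1  'd'
  13  s[12:],s[15:]  1  'd'
  14  s[15:],s[23:]  0  ''
  15  s[23:],s[21:]  1  'e'
  16  s[21:],s[5:]  1  'e'
  17  s[5:],s[11:]  2  'ed'
  18  s[11:],s[4:]  1  'e'
  19  s[4:],s[1:]  1  'e'
  20  s[1:],s[16:]  0  ''
  21  s[16:],s[2:]  1  'f'
  22  s[2:],s[20:]  1  'f'
  23  s[20:],s[19:]  1  'f'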